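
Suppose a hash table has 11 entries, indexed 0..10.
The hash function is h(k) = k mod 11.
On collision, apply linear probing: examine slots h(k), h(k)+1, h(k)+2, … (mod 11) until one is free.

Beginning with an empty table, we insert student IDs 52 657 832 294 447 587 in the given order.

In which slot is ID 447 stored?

0

52: h=8 → slot 8
657: h=8, probe 8,9 → slot 9
832: h=7 → slot 7
294: h=8, probe 8,9,10 → slot 10
447: h=7, probe 7,8,9,10,0 → slot 0
587: h=4 → slot 4
Table: [447, ∅, ∅, ∅, 587, ∅, ∅, 832, 52, 657, 294]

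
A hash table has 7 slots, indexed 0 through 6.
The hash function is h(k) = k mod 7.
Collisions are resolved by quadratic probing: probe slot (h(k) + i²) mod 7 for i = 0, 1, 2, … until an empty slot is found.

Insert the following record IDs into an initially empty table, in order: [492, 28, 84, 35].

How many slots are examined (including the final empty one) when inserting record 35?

492: h=2 -> slot 2
28: h=0 -> slot 0
84: h=0, probe 0,1 -> slot 1
35: h=0, probe 0,1,4 -> slot 4
Table: [28, 84, 492, ∅, 35, ∅, ∅]

3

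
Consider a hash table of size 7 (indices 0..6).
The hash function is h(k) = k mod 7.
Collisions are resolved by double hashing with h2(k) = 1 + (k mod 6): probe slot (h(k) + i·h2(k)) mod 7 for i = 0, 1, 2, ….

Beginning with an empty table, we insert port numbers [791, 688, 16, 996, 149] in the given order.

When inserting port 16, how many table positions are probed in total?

Insert 791: h=0, slot 0 empty → index 0.
Insert 688: h=2, slot 2 empty → index 2.
Insert 16: h=2, h2=5, slots 2,0 occupied → index 5.
Insert 996: h=2, h2=1, slot 2 occupied → index 3.
Insert 149: h=2, h2=6, slot 2 occupied → index 1.
Table: [791, 149, 688, 996, -, 16, -]

3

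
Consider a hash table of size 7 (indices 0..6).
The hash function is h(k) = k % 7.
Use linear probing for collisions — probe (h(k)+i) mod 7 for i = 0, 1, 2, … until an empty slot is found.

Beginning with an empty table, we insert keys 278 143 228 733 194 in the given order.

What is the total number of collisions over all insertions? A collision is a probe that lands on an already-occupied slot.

3

278 hashes to 5; slot 5 is free => place at 5.
143 hashes to 3; slot 3 is free => place at 3.
228 hashes to 4; slot 4 is free => place at 4.
733 hashes to 5; 5 taken => place at 6.
194 hashes to 5; 5,6 taken => place at 0.
Table: [194, _, _, 143, 228, 278, 733]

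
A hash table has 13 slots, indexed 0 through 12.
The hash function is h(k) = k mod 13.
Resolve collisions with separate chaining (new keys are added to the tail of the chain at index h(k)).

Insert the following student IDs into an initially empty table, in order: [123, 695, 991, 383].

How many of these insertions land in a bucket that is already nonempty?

123 -> bucket 6
695 -> bucket 6 (collision)
991 -> bucket 3
383 -> bucket 6 (collision)
Final buckets:
0: —
1: —
2: —
3: 991
4: —
5: —
6: 123 -> 695 -> 383
7: —
8: —
9: —
10: —
11: —
12: —

2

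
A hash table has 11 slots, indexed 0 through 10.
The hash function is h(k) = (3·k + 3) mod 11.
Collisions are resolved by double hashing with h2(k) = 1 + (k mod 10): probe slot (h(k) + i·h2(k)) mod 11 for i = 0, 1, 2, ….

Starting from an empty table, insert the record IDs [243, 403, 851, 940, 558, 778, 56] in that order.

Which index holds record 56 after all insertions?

Insert 243: h=6, slot 6 empty → index 6.
Insert 403: h=2, slot 2 empty → index 2.
Insert 851: h=4, slot 4 empty → index 4.
Insert 940: h=7, slot 7 empty → index 7.
Insert 558: h=5, slot 5 empty → index 5.
Insert 778: h=5, h2=9, slot 5 occupied → index 3.
Insert 56: h=6, h2=7, slots 6,2 occupied → index 9.
Table: [., ., 403, 778, 851, 558, 243, 940, ., 56, .]

9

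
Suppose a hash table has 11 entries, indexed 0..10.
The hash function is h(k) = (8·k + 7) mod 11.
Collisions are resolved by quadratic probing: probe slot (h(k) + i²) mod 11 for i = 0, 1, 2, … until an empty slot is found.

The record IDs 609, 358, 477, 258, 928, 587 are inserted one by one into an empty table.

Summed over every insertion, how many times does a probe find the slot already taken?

6

609: h=6 => slot 6
358: h=0 => slot 0
477: h=6, probe 6,7 => slot 7
258: h=3 => slot 3
928: h=6, probe 6,7,10 => slot 10
587: h=6, probe 6,7,10,4 => slot 4
Table: [358, ∅, ∅, 258, 587, ∅, 609, 477, ∅, ∅, 928]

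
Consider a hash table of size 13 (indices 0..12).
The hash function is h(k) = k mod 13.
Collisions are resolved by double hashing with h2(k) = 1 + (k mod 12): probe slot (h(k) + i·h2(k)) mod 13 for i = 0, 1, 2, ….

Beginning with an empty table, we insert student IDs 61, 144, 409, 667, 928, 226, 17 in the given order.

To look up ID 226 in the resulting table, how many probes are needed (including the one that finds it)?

2

Insert 61: h=9, slot 9 empty -> index 9.
Insert 144: h=1, slot 1 empty -> index 1.
Insert 409: h=6, slot 6 empty -> index 6.
Insert 667: h=4, slot 4 empty -> index 4.
Insert 928: h=5, slot 5 empty -> index 5.
Insert 226: h=5, h2=11, slot 5 occupied -> index 3.
Insert 17: h=4, h2=6, slot 4 occupied -> index 10.
Table: [_, 144, _, 226, 667, 928, 409, _, _, 61, 17, _, _]
Lookup 226: h=5, h2=11, probe 5,3 → found at 3.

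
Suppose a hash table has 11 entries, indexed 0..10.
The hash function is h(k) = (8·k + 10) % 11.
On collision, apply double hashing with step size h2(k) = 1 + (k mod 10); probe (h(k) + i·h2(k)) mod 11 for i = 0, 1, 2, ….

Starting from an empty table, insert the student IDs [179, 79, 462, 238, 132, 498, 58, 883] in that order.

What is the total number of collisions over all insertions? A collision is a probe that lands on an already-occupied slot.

179: h=1 → slot 1
79: h=4 → slot 4
462: h=10 → slot 10
238: h=0 → slot 0
132: h=10, h2=3, probe 10,2 → slot 2
498: h=1, h2=9, probe 1,10,8 → slot 8
58: h=1, h2=9, probe 1,10,8,6 → slot 6
883: h=1, h2=4, probe 1,5 → slot 5
Table: [238, 179, 132, ∅, 79, 883, 58, ∅, 498, ∅, 462]

7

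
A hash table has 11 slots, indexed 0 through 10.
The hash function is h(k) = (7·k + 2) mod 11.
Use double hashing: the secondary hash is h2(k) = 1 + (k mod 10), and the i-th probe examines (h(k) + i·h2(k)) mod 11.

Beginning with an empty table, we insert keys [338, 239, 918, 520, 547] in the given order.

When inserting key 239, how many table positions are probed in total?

2

Insert 338: h=3, slot 3 empty -> index 3.
Insert 239: h=3, h2=10, slot 3 occupied -> index 2.
Insert 918: h=4, slot 4 empty -> index 4.
Insert 520: h=1, slot 1 empty -> index 1.
Insert 547: h=3, h2=8, slot 3 occupied -> index 0.
Table: [547, 520, 239, 338, 918, —, —, —, —, —, —]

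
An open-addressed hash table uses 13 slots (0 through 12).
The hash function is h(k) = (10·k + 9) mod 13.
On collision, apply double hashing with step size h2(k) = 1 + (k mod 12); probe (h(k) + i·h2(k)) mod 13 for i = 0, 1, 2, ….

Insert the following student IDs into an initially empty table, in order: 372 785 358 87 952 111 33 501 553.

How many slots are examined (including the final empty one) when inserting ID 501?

6

Insert 372: h=11, slot 11 empty -> index 11.
Insert 785: h=7, slot 7 empty -> index 7.
Insert 358: h=1, slot 1 empty -> index 1.
Insert 87: h=8, slot 8 empty -> index 8.
Insert 952: h=0, slot 0 empty -> index 0.
Insert 111: h=1, h2=4, slot 1 occupied -> index 5.
Insert 33: h=1, h2=10, slots 1,11,8,5 occupied -> index 2.
Insert 501: h=1, h2=10, slots 1,11,8,5,2 occupied -> index 12.
Insert 553: h=1, h2=2, slot 1 occupied -> index 3.
Table: [952, 358, 33, 553, —, 111, —, 785, 87, —, —, 372, 501]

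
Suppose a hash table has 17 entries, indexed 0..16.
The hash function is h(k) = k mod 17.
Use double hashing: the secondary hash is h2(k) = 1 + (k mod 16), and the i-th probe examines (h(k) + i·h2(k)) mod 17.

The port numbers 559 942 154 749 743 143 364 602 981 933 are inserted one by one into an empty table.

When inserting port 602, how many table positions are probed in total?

559 hashes to 15; slot 15 is free → place at 15.
942 hashes to 7; slot 7 is free → place at 7.
154 hashes to 1; slot 1 is free → place at 1.
749 hashes to 1, h2=14; 1,15 taken → place at 12.
743 hashes to 12, h2=8; 12 taken → place at 3.
143 hashes to 7, h2=16; 7 taken → place at 6.
364 hashes to 7, h2=13; 7,3 taken → place at 16.
602 hashes to 7, h2=11; 7,1,12,6 taken → place at 0.
981 hashes to 12, h2=6; 12,1,7 taken → place at 13.
933 hashes to 15, h2=6; 15 taken → place at 4.
Table: [602, 154, ∅, 743, 933, ∅, 143, 942, ∅, ∅, ∅, ∅, 749, 981, ∅, 559, 364]

5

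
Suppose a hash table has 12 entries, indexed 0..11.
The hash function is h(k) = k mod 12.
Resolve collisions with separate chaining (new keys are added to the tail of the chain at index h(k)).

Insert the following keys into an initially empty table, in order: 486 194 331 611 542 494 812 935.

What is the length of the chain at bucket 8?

1

486 → bucket 6
194 → bucket 2
331 → bucket 7
611 → bucket 11
542 → bucket 2 (collision)
494 → bucket 2 (collision)
812 → bucket 8
935 → bucket 11 (collision)
Final buckets:
0: —
1: —
2: 194 -> 542 -> 494
3: —
4: —
5: —
6: 486
7: 331
8: 812
9: —
10: —
11: 611 -> 935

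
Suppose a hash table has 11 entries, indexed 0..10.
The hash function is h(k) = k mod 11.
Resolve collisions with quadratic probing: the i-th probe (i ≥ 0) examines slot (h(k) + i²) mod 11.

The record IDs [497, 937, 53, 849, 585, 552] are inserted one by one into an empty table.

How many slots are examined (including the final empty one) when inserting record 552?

5

497 hashes to 2; slot 2 is free → place at 2.
937 hashes to 2; 2 taken → place at 3.
53 hashes to 9; slot 9 is free → place at 9.
849 hashes to 2; 2,3 taken → place at 6.
585 hashes to 2; 2,3,6 taken → place at 0.
552 hashes to 2; 2,3,6,0 taken → place at 7.
Table: [585, -, 497, 937, -, -, 849, 552, -, 53, -]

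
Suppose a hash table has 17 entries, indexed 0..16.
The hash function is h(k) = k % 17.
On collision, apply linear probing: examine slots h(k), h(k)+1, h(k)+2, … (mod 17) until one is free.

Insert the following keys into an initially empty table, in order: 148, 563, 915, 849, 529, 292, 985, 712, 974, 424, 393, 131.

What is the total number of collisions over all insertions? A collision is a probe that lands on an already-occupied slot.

10

148: h=12 -> slot 12
563: h=2 -> slot 2
915: h=14 -> slot 14
849: h=16 -> slot 16
529: h=2, probe 2,3 -> slot 3
292: h=3, probe 3,4 -> slot 4
985: h=16, probe 16,0 -> slot 0
712: h=15 -> slot 15
974: h=5 -> slot 5
424: h=16, probe 16,0,1 -> slot 1
393: h=2, probe 2,3,4,5,6 -> slot 6
131: h=12, probe 12,13 -> slot 13
Table: [985, 424, 563, 529, 292, 974, 393, _, _, _, _, _, 148, 131, 915, 712, 849]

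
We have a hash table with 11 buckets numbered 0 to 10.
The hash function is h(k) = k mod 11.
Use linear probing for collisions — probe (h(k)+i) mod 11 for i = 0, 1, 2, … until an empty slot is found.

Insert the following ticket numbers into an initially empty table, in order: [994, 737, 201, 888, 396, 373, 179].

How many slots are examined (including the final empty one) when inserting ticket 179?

3

994 hashes to 4; slot 4 is free -> place at 4.
737 hashes to 0; slot 0 is free -> place at 0.
201 hashes to 3; slot 3 is free -> place at 3.
888 hashes to 8; slot 8 is free -> place at 8.
396 hashes to 0; 0 taken -> place at 1.
373 hashes to 10; slot 10 is free -> place at 10.
179 hashes to 3; 3,4 taken -> place at 5.
Table: [737, 396, ∅, 201, 994, 179, ∅, ∅, 888, ∅, 373]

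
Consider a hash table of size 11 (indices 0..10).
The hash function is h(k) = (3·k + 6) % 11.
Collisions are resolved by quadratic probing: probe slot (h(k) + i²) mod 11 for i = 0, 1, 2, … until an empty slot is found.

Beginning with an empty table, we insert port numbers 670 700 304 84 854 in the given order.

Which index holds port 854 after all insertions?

670: h=3 => slot 3
700: h=5 => slot 5
304: h=5, probe 5,6 => slot 6
84: h=5, probe 5,6,9 => slot 9
854: h=5, probe 5,6,9,3,10 => slot 10
Table: [—, —, —, 670, —, 700, 304, —, —, 84, 854]

10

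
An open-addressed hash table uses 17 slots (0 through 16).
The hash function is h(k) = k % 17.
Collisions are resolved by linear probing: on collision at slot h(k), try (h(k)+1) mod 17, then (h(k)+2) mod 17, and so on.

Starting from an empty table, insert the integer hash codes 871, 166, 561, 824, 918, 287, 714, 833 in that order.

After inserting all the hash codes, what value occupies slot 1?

918

871: h=4 → slot 4
166: h=13 → slot 13
561: h=0 → slot 0
824: h=8 → slot 8
918: h=0, probe 0,1 → slot 1
287: h=15 → slot 15
714: h=0, probe 0,1,2 → slot 2
833: h=0, probe 0,1,2,3 → slot 3
Table: [561, 918, 714, 833, 871, —, —, —, 824, —, —, —, —, 166, —, 287, —]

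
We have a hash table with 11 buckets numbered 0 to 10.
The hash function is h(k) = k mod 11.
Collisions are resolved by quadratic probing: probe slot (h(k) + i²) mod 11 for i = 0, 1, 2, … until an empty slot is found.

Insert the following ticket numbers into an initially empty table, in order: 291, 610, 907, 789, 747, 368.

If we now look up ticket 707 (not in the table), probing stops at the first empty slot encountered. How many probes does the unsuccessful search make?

291: h=5 => slot 5
610: h=5, probe 5,6 => slot 6
907: h=5, probe 5,6,9 => slot 9
789: h=8 => slot 8
747: h=10 => slot 10
368: h=5, probe 5,6,9,3 => slot 3
Table: [-, -, -, 368, -, 291, 610, -, 789, 907, 747]
Lookup 707: h=3, probe 3,4 → slot 4 empty, not found.

2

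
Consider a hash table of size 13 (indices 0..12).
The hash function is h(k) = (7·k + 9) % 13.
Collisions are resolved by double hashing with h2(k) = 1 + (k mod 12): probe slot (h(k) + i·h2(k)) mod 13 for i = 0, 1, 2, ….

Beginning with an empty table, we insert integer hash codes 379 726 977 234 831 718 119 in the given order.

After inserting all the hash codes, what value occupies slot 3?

Insert 379: h=10, slot 10 empty -> index 10.
Insert 726: h=8, slot 8 empty -> index 8.
Insert 977: h=10, h2=6, slot 10 occupied -> index 3.
Insert 234: h=9, slot 9 empty -> index 9.
Insert 831: h=2, slot 2 empty -> index 2.
Insert 718: h=4, slot 4 empty -> index 4.
Insert 119: h=10, h2=12, slots 10,9,8 occupied -> index 7.
Table: [∅, ∅, 831, 977, 718, ∅, ∅, 119, 726, 234, 379, ∅, ∅]

977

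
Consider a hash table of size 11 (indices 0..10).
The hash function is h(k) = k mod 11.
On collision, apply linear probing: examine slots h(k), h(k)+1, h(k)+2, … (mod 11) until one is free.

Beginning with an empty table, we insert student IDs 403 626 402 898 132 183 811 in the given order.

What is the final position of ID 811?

403 hashes to 7; slot 7 is free -> place at 7.
626 hashes to 10; slot 10 is free -> place at 10.
402 hashes to 6; slot 6 is free -> place at 6.
898 hashes to 7; 7 taken -> place at 8.
132 hashes to 0; slot 0 is free -> place at 0.
183 hashes to 7; 7,8 taken -> place at 9.
811 hashes to 8; 8,9,10,0 taken -> place at 1.
Table: [132, 811, -, -, -, -, 402, 403, 898, 183, 626]

1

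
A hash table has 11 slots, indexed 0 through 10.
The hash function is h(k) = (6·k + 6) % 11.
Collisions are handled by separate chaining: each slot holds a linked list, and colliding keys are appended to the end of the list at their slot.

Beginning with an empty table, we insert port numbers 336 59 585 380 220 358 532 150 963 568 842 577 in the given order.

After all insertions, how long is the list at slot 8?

2

Insert 336: h=9, bucket 9 empty -> new chain.
Insert 59: h=8, bucket 8 empty -> new chain.
Insert 585: h=7, bucket 7 empty -> new chain.
Insert 380: h=9, bucket 9 nonempty -> append to chain.
Insert 220: h=6, bucket 6 empty -> new chain.
Insert 358: h=9, bucket 9 nonempty -> append to chain.
Insert 532: h=8, bucket 8 nonempty -> append to chain.
Insert 150: h=4, bucket 4 empty -> new chain.
Insert 963: h=9, bucket 9 nonempty -> append to chain.
Insert 568: h=4, bucket 4 nonempty -> append to chain.
Insert 842: h=9, bucket 9 nonempty -> append to chain.
Insert 577: h=3, bucket 3 empty -> new chain.
Final buckets:
0: .
1: .
2: .
3: 577
4: 150 -> 568
5: .
6: 220
7: 585
8: 59 -> 532
9: 336 -> 380 -> 358 -> 963 -> 842
10: .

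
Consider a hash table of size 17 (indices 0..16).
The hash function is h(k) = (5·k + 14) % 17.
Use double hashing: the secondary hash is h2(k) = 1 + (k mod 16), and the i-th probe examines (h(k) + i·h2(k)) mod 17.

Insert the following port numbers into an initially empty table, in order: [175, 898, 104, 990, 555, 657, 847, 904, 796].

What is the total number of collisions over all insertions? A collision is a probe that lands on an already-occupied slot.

175 hashes to 5; slot 5 is free => place at 5.
898 hashes to 16; slot 16 is free => place at 16.
104 hashes to 7; slot 7 is free => place at 7.
990 hashes to 0; slot 0 is free => place at 0.
555 hashes to 1; slot 1 is free => place at 1.
657 hashes to 1, h2=2; 1 taken => place at 3.
847 hashes to 16, h2=16; 16 taken => place at 15.
904 hashes to 12; slot 12 is free => place at 12.
796 hashes to 16, h2=13; 16,12 taken => place at 8.
Table: [990, 555, —, 657, —, 175, —, 104, 796, —, —, —, 904, —, —, 847, 898]

4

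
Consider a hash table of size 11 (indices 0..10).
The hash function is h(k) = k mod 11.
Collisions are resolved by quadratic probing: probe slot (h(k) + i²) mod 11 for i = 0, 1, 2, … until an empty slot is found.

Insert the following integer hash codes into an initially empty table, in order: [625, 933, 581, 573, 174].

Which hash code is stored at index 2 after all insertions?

Insert 625: h=9, slot 9 empty -> index 9.
Insert 933: h=9, slot 9 occupied -> index 10.
Insert 581: h=9, slots 9,10 occupied -> index 2.
Insert 573: h=1, slot 1 empty -> index 1.
Insert 174: h=9, slots 9,10,2 occupied -> index 7.
Table: [∅, 573, 581, ∅, ∅, ∅, ∅, 174, ∅, 625, 933]

581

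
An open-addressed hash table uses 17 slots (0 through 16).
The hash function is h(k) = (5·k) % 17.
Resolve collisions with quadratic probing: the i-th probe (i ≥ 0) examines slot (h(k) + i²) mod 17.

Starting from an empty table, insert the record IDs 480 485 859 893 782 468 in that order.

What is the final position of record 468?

480: h=3 → slot 3
485: h=11 → slot 11
859: h=11, probe 11,12 → slot 12
893: h=11, probe 11,12,15 → slot 15
782: h=0 → slot 0
468: h=11, probe 11,12,15,3,10 → slot 10
Table: [782, —, —, 480, —, —, —, —, —, —, 468, 485, 859, —, —, 893, —]

10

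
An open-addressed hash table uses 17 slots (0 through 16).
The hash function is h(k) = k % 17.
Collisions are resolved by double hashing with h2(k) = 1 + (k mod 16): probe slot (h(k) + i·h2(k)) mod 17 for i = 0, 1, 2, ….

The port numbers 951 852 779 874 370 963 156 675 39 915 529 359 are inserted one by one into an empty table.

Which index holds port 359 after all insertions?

Insert 951: h=16, slot 16 empty => index 16.
Insert 852: h=2, slot 2 empty => index 2.
Insert 779: h=14, slot 14 empty => index 14.
Insert 874: h=7, slot 7 empty => index 7.
Insert 370: h=13, slot 13 empty => index 13.
Insert 963: h=11, slot 11 empty => index 11.
Insert 156: h=3, slot 3 empty => index 3.
Insert 675: h=12, slot 12 empty => index 12.
Insert 39: h=5, slot 5 empty => index 5.
Insert 915: h=14, h2=4, slot 14 occupied => index 1.
Insert 529: h=2, h2=2, slot 2 occupied => index 4.
Insert 359: h=2, h2=8, slot 2 occupied => index 10.
Table: [-, 915, 852, 156, 529, 39, -, 874, -, -, 359, 963, 675, 370, 779, -, 951]

10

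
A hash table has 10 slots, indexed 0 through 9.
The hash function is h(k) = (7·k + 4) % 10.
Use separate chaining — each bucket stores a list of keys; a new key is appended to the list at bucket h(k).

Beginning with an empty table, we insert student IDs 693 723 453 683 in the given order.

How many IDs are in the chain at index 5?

4

693 → bucket 5
723 → bucket 5 (collision)
453 → bucket 5 (collision)
683 → bucket 5 (collision)
Final buckets:
0: —
1: —
2: —
3: —
4: —
5: 693 -> 723 -> 453 -> 683
6: —
7: —
8: —
9: —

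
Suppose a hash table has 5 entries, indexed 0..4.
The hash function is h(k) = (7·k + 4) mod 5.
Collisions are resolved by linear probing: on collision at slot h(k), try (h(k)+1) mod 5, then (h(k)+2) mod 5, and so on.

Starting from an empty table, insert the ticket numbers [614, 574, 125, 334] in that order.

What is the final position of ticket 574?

614: h=2 → slot 2
574: h=2, probe 2,3 → slot 3
125: h=4 → slot 4
334: h=2, probe 2,3,4,0 → slot 0
Table: [334, _, 614, 574, 125]

3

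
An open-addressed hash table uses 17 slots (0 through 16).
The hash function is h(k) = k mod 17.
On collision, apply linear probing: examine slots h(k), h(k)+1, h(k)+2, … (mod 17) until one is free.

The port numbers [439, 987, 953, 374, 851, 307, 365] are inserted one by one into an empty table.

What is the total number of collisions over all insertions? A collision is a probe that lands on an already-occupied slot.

6

439: h=14 → slot 14
987: h=1 → slot 1
953: h=1, probe 1,2 → slot 2
374: h=0 → slot 0
851: h=1, probe 1,2,3 → slot 3
307: h=1, probe 1,2,3,4 → slot 4
365: h=8 → slot 8
Table: [374, 987, 953, 851, 307, -, -, -, 365, -, -, -, -, -, 439, -, -]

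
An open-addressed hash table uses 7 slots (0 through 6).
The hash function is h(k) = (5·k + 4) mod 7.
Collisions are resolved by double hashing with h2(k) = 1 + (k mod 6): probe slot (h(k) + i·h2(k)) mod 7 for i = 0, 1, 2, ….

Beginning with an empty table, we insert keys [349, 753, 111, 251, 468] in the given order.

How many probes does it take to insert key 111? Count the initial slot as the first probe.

3

Insert 349: h=6, slot 6 empty → index 6.
Insert 753: h=3, slot 3 empty → index 3.
Insert 111: h=6, h2=4, slots 6,3 occupied → index 0.
Insert 251: h=6, h2=6, slot 6 occupied → index 5.
Insert 468: h=6, h2=1, slots 6,0 occupied → index 1.
Table: [111, 468, _, 753, _, 251, 349]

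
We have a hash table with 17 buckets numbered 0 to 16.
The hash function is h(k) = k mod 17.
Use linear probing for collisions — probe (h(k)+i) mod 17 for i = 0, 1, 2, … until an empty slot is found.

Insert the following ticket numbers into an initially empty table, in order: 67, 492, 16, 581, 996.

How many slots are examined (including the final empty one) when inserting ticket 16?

67: h=16 → slot 16
492: h=16, probe 16,0 → slot 0
16: h=16, probe 16,0,1 → slot 1
581: h=3 → slot 3
996: h=10 → slot 10
Table: [492, 16, -, 581, -, -, -, -, -, -, 996, -, -, -, -, -, 67]

3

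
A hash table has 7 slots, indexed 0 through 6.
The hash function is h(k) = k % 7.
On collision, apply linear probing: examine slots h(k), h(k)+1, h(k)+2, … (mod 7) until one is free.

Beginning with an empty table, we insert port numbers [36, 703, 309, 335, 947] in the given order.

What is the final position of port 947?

Insert 36: h=1, slot 1 empty → index 1.
Insert 703: h=3, slot 3 empty → index 3.
Insert 309: h=1, slot 1 occupied → index 2.
Insert 335: h=6, slot 6 empty → index 6.
Insert 947: h=2, slots 2,3 occupied → index 4.
Table: [-, 36, 309, 703, 947, -, 335]

4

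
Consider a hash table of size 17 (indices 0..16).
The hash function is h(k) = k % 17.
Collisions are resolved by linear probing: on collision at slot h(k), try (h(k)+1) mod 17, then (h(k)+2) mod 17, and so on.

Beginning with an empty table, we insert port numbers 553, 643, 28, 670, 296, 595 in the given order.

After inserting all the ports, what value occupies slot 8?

296

553 hashes to 9; slot 9 is free → place at 9.
643 hashes to 14; slot 14 is free → place at 14.
28 hashes to 11; slot 11 is free → place at 11.
670 hashes to 7; slot 7 is free → place at 7.
296 hashes to 7; 7 taken → place at 8.
595 hashes to 0; slot 0 is free → place at 0.
Table: [595, ∅, ∅, ∅, ∅, ∅, ∅, 670, 296, 553, ∅, 28, ∅, ∅, 643, ∅, ∅]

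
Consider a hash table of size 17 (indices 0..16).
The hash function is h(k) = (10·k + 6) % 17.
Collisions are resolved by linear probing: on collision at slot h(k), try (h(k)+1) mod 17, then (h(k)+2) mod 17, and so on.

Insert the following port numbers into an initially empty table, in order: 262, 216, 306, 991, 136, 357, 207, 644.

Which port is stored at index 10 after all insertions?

262: h=8 → slot 8
216: h=7 → slot 7
306: h=6 → slot 6
991: h=5 → slot 5
136: h=6, probe 6,7,8,9 → slot 9
357: h=6, probe 6,7,8,9,10 → slot 10
207: h=2 → slot 2
644: h=3 → slot 3
Table: [_, _, 207, 644, _, 991, 306, 216, 262, 136, 357, _, _, _, _, _, _]

357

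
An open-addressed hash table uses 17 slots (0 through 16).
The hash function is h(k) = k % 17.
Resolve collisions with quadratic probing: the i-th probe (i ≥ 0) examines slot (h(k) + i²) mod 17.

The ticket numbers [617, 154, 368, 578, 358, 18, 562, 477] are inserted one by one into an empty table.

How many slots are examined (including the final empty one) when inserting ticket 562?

6

617 hashes to 5; slot 5 is free -> place at 5.
154 hashes to 1; slot 1 is free -> place at 1.
368 hashes to 11; slot 11 is free -> place at 11.
578 hashes to 0; slot 0 is free -> place at 0.
358 hashes to 1; 1 taken -> place at 2.
18 hashes to 1; 1,2,5 taken -> place at 10.
562 hashes to 1; 1,2,5,10,0 taken -> place at 9.
477 hashes to 1; 1,2,5,10,0,9 taken -> place at 3.
Table: [578, 154, 358, 477, _, 617, _, _, _, 562, 18, 368, _, _, _, _, _]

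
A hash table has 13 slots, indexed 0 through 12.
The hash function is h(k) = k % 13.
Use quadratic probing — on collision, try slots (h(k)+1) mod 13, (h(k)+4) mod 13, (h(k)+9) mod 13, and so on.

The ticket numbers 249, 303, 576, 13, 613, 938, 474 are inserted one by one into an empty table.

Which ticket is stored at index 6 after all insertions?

Insert 249: h=2, slot 2 empty => index 2.
Insert 303: h=4, slot 4 empty => index 4.
Insert 576: h=4, slot 4 occupied => index 5.
Insert 13: h=0, slot 0 empty => index 0.
Insert 613: h=2, slot 2 occupied => index 3.
Insert 938: h=2, slots 2,3 occupied => index 6.
Insert 474: h=6, slot 6 occupied => index 7.
Table: [13, ∅, 249, 613, 303, 576, 938, 474, ∅, ∅, ∅, ∅, ∅]

938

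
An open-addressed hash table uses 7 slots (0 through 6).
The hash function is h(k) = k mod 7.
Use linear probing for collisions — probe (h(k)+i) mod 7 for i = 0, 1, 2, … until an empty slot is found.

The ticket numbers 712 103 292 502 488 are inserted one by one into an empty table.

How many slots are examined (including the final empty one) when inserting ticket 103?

2

712: h=5 → slot 5
103: h=5, probe 5,6 → slot 6
292: h=5, probe 5,6,0 → slot 0
502: h=5, probe 5,6,0,1 → slot 1
488: h=5, probe 5,6,0,1,2 → slot 2
Table: [292, 502, 488, -, -, 712, 103]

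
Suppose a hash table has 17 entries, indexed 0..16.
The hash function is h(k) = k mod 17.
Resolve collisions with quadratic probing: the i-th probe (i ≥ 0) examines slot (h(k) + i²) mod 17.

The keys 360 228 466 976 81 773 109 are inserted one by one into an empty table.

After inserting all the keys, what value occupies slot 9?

Insert 360: h=3, slot 3 empty -> index 3.
Insert 228: h=7, slot 7 empty -> index 7.
Insert 466: h=7, slot 7 occupied -> index 8.
Insert 976: h=7, slots 7,8 occupied -> index 11.
Insert 81: h=13, slot 13 empty -> index 13.
Insert 773: h=8, slot 8 occupied -> index 9.
Insert 109: h=7, slots 7,8,11 occupied -> index 16.
Table: [_, _, _, 360, _, _, _, 228, 466, 773, _, 976, _, 81, _, _, 109]

773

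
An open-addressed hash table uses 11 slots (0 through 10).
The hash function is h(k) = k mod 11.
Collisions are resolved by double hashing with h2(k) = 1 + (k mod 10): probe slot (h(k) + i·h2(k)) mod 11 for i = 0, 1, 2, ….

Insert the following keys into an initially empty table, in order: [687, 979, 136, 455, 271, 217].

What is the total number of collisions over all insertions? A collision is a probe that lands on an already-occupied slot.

Insert 687: h=5, slot 5 empty → index 5.
Insert 979: h=0, slot 0 empty → index 0.
Insert 136: h=4, slot 4 empty → index 4.
Insert 455: h=4, h2=6, slot 4 occupied → index 10.
Insert 271: h=7, slot 7 empty → index 7.
Insert 217: h=8, slot 8 empty → index 8.
Table: [979, —, —, —, 136, 687, —, 271, 217, —, 455]

1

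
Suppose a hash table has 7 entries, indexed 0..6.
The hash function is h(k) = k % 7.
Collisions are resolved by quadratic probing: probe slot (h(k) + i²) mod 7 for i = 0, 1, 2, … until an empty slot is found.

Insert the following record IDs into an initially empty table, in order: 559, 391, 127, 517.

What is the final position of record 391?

Insert 559: h=6, slot 6 empty -> index 6.
Insert 391: h=6, slot 6 occupied -> index 0.
Insert 127: h=1, slot 1 empty -> index 1.
Insert 517: h=6, slots 6,0 occupied -> index 3.
Table: [391, 127, _, 517, _, _, 559]

0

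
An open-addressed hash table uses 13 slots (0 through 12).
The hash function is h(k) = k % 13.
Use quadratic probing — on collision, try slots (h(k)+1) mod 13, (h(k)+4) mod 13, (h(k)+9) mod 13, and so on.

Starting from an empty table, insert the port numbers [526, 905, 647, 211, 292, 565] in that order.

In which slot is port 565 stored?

526 hashes to 6; slot 6 is free => place at 6.
905 hashes to 8; slot 8 is free => place at 8.
647 hashes to 10; slot 10 is free => place at 10.
211 hashes to 3; slot 3 is free => place at 3.
292 hashes to 6; 6 taken => place at 7.
565 hashes to 6; 6,7,10 taken => place at 2.
Table: [., ., 565, 211, ., ., 526, 292, 905, ., 647, ., .]

2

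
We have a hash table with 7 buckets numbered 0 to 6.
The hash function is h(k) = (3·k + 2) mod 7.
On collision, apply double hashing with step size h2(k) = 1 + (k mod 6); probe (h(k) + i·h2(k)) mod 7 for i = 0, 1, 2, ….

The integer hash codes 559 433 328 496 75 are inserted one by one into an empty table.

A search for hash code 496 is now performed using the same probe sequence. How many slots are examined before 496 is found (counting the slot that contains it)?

559: h=6 => slot 6
433: h=6, h2=2, probe 6,1 => slot 1
328: h=6, h2=5, probe 6,4 => slot 4
496: h=6, h2=5, probe 6,4,2 => slot 2
75: h=3 => slot 3
Table: [-, 433, 496, 75, 328, -, 559]
Lookup 496: h=6, h2=5, probe 6,4,2 → found at 2.

3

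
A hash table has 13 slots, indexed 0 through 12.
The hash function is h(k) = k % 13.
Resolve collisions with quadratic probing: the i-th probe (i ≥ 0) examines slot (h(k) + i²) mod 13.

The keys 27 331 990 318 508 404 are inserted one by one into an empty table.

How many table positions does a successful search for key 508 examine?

3

27 hashes to 1; slot 1 is free → place at 1.
331 hashes to 6; slot 6 is free → place at 6.
990 hashes to 2; slot 2 is free → place at 2.
318 hashes to 6; 6 taken → place at 7.
508 hashes to 1; 1,2 taken → place at 5.
404 hashes to 1; 1,2,5 taken → place at 10.
Table: [., 27, 990, ., ., 508, 331, 318, ., ., 404, ., .]
Lookup 508: h=1, probe 1,2,5 → found at 5.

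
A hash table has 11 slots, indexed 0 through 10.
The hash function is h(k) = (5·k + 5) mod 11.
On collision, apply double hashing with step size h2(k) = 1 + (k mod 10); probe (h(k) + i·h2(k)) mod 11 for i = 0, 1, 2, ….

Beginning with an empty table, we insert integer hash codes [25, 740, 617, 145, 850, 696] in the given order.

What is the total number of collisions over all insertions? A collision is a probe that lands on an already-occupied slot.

25 hashes to 9; slot 9 is free → place at 9.
740 hashes to 9, h2=1; 9 taken → place at 10.
617 hashes to 10, h2=8; 10 taken → place at 7.
145 hashes to 4; slot 4 is free → place at 4.
850 hashes to 9, h2=1; 9,10 taken → place at 0.
696 hashes to 9, h2=7; 9 taken → place at 5.
Table: [850, ∅, ∅, ∅, 145, 696, ∅, 617, ∅, 25, 740]

5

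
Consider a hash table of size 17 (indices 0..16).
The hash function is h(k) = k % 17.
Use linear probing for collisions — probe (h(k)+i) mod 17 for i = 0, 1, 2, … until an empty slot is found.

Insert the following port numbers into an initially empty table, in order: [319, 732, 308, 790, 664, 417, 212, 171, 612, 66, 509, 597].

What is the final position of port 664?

Insert 319: h=13, slot 13 empty => index 13.
Insert 732: h=1, slot 1 empty => index 1.
Insert 308: h=2, slot 2 empty => index 2.
Insert 790: h=8, slot 8 empty => index 8.
Insert 664: h=1, slots 1,2 occupied => index 3.
Insert 417: h=9, slot 9 empty => index 9.
Insert 212: h=8, slots 8,9 occupied => index 10.
Insert 171: h=1, slots 1,2,3 occupied => index 4.
Insert 612: h=0, slot 0 empty => index 0.
Insert 66: h=15, slot 15 empty => index 15.
Insert 509: h=16, slot 16 empty => index 16.
Insert 597: h=2, slots 2,3,4 occupied => index 5.
Table: [612, 732, 308, 664, 171, 597, ., ., 790, 417, 212, ., ., 319, ., 66, 509]

3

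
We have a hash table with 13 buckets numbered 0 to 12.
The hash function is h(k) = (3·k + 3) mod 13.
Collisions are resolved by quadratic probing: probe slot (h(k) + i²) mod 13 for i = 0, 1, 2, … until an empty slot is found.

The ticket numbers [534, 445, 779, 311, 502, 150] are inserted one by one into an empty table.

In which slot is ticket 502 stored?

Insert 534: h=6, slot 6 empty → index 6.
Insert 445: h=12, slot 12 empty → index 12.
Insert 779: h=0, slot 0 empty → index 0.
Insert 311: h=0, slot 0 occupied → index 1.
Insert 502: h=1, slot 1 occupied → index 2.
Insert 150: h=11, slot 11 empty → index 11.
Table: [779, 311, 502, _, _, _, 534, _, _, _, _, 150, 445]

2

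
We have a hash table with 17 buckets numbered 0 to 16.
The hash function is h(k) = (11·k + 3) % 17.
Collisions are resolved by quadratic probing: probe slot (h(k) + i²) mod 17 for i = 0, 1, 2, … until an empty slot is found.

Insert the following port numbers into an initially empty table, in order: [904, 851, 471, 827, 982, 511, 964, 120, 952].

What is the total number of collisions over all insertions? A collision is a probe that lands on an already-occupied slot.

4

Insert 904: h=2, slot 2 empty → index 2.
Insert 851: h=14, slot 14 empty → index 14.
Insert 471: h=16, slot 16 empty → index 16.
Insert 827: h=5, slot 5 empty → index 5.
Insert 982: h=10, slot 10 empty → index 10.
Insert 511: h=14, slot 14 occupied → index 15.
Insert 964: h=16, slot 16 occupied → index 0.
Insert 120: h=14, slots 14,15 occupied → index 1.
Insert 952: h=3, slot 3 empty → index 3.
Table: [964, 120, 904, 952, ., 827, ., ., ., ., 982, ., ., ., 851, 511, 471]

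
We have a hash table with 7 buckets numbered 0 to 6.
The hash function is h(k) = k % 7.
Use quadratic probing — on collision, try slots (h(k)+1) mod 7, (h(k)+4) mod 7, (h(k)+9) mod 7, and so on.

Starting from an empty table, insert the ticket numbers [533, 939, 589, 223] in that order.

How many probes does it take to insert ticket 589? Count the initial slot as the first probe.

533: h=1 -> slot 1
939: h=1, probe 1,2 -> slot 2
589: h=1, probe 1,2,5 -> slot 5
223: h=6 -> slot 6
Table: [-, 533, 939, -, -, 589, 223]

3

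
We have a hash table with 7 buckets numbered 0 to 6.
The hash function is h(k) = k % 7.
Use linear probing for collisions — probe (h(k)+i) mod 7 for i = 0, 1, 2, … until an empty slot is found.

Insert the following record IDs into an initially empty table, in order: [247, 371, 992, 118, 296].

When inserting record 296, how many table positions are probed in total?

247: h=2 → slot 2
371: h=0 → slot 0
992: h=5 → slot 5
118: h=6 → slot 6
296: h=2, probe 2,3 → slot 3
Table: [371, —, 247, 296, —, 992, 118]

2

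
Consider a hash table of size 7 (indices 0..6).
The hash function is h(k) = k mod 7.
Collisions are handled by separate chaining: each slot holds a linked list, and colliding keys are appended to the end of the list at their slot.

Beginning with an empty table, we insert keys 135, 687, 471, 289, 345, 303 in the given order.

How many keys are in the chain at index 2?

135 → bucket 2
687 → bucket 1
471 → bucket 2 (collision)
289 → bucket 2 (collision)
345 → bucket 2 (collision)
303 → bucket 2 (collision)
Final buckets:
0: .
1: 687
2: 135 -> 471 -> 289 -> 345 -> 303
3: .
4: .
5: .
6: .

5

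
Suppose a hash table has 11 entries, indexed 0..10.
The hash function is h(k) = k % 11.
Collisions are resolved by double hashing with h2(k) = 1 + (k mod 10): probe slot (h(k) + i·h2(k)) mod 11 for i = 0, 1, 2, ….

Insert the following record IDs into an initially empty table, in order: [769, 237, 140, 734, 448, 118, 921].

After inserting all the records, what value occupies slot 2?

769 hashes to 10; slot 10 is free => place at 10.
237 hashes to 6; slot 6 is free => place at 6.
140 hashes to 8; slot 8 is free => place at 8.
734 hashes to 8, h2=5; 8 taken => place at 2.
448 hashes to 8, h2=9; 8,6 taken => place at 4.
118 hashes to 8, h2=9; 8,6,4,2 taken => place at 0.
921 hashes to 8, h2=2; 8,10 taken => place at 1.
Table: [118, 921, 734, _, 448, _, 237, _, 140, _, 769]

734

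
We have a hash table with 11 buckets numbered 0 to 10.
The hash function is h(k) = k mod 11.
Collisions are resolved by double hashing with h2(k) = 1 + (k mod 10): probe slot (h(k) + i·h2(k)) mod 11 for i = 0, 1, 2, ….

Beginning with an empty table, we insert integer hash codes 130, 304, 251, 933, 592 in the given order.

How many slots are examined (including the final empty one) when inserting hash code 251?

2

Insert 130: h=9, slot 9 empty => index 9.
Insert 304: h=7, slot 7 empty => index 7.
Insert 251: h=9, h2=2, slot 9 occupied => index 0.
Insert 933: h=9, h2=4, slot 9 occupied => index 2.
Insert 592: h=9, h2=3, slot 9 occupied => index 1.
Table: [251, 592, 933, _, _, _, _, 304, _, 130, _]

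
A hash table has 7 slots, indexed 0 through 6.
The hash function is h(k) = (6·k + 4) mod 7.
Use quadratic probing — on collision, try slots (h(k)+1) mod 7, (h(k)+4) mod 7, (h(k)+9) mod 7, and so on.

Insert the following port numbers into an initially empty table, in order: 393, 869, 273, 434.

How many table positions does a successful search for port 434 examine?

3

Insert 393: h=3, slot 3 empty -> index 3.
Insert 869: h=3, slot 3 occupied -> index 4.
Insert 273: h=4, slot 4 occupied -> index 5.
Insert 434: h=4, slots 4,5 occupied -> index 1.
Table: [∅, 434, ∅, 393, 869, 273, ∅]
Lookup 434: h=4, probe 4,5,1 → found at 1.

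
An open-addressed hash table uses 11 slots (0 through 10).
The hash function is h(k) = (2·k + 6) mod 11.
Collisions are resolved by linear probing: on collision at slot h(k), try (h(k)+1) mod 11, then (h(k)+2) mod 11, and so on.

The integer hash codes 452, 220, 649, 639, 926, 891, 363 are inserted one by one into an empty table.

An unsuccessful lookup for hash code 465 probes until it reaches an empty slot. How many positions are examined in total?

452 hashes to 8; slot 8 is free → place at 8.
220 hashes to 6; slot 6 is free → place at 6.
649 hashes to 6; 6 taken → place at 7.
639 hashes to 8; 8 taken → place at 9.
926 hashes to 10; slot 10 is free → place at 10.
891 hashes to 6; 6,7,8,9,10 taken → place at 0.
363 hashes to 6; 6,7,8,9,10,0 taken → place at 1.
Table: [891, 363, —, —, —, —, 220, 649, 452, 639, 926]
Lookup 465: h=1, probe 1,2 → slot 2 empty, not found.

2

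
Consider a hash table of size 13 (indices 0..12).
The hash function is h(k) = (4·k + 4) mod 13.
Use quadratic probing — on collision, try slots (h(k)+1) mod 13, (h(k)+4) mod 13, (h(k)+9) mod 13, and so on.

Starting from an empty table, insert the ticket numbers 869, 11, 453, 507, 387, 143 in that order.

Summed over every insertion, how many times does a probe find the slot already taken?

869 hashes to 9; slot 9 is free => place at 9.
11 hashes to 9; 9 taken => place at 10.
453 hashes to 9; 9,10 taken => place at 0.
507 hashes to 4; slot 4 is free => place at 4.
387 hashes to 5; slot 5 is free => place at 5.
143 hashes to 4; 4,5 taken => place at 8.
Table: [453, -, -, -, 507, 387, -, -, 143, 869, 11, -, -]

5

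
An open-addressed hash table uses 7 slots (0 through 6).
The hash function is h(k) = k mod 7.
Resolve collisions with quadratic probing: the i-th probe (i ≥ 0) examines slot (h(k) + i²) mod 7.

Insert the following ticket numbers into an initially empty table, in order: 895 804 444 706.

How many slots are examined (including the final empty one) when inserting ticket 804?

895: h=6 → slot 6
804: h=6, probe 6,0 → slot 0
444: h=3 → slot 3
706: h=6, probe 6,0,3,1 → slot 1
Table: [804, 706, —, 444, —, —, 895]

2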